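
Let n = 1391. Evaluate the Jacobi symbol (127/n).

Reciprocity: 127 ≡ 3 and 1391 ≡ 3 (mod 4), so (127/1391) = −(1391/127).
Reduce top mod 127: now compute (121/127).
Reciprocity: 121 ≡ 1 and 127 ≡ 3 (mod 4), so (121/127) = +(127/121).
Reduce top mod 121: now compute (6/121).
Pull out 2: since 121 ≡ 1 (mod 8), (2/121) = +1.
Reciprocity: 3 ≡ 3 and 121 ≡ 1 (mod 4), so (3/121) = +(121/3).
Reduce top mod 3: now compute (1/3).
Reached (1/3) = 1. Collecting the sign flips along the way, the symbol is -1.

-1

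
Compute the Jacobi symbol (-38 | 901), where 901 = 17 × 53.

1

First reduce: -38 ≡ 863 (mod 901).
Reciprocity: 863 ≡ 3 and 901 ≡ 1 (mod 4), so (863/901) = +(901/863).
Reduce top mod 863: now compute (38/863).
Pull out 2: since 863 ≡ 7 (mod 8), (2/863) = +1.
Reciprocity: 19 ≡ 3 and 863 ≡ 3 (mod 4), so (19/863) = −(863/19).
Reduce top mod 19: now compute (8/19).
Pull out 2^3: since 19 ≡ 3 (mod 8), (2/19) = -1, so (2/19)^3 = -1.
Reached (1/19) = 1. Collecting the sign flips along the way, the symbol is +1.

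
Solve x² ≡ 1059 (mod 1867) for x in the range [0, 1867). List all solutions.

627, 1240

Since 1867 ≡ 3 (mod 4), a square root of 1059 is 1059^((1867+1)/4) = 1059^467 mod 1867.
Repeated squaring: 1059^2≡1281, 1059^4≡1735, 1059^8≡621, 1059^16≡1039, 1059^32≡395, 1059^64≡1064, 1059^128≡694, 1059^256≡1817 (mod 1867).
1059^467 = 1059^(256+128+64+16+2+1) ≡ 627 (mod 1867).
Check: 627² = 393129 ≡ 1059 (mod 1867). The two roots are 627 and 1240.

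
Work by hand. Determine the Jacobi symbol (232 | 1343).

1

Pull out 2^3: since 1343 ≡ 7 (mod 8), (2/1343) = +1, so (2/1343)^3 = +1.
Reciprocity: 29 ≡ 1 and 1343 ≡ 3 (mod 4), so (29/1343) = +(1343/29).
Reduce top mod 29: now compute (9/29).
Reciprocity: 9 ≡ 1 and 29 ≡ 1 (mod 4), so (9/29) = +(29/9).
Reduce top mod 9: now compute (2/9).
Pull out 2: since 9 ≡ 1 (mod 8), (2/9) = +1.
Reached (1/9) = 1. Collecting the sign flips along the way, the symbol is +1.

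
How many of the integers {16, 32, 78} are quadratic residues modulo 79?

(16/79) = +1 → QR.
(32/79) = +1 → QR.
(78/79) = -1 → non-residue.
Total quadratic residues among the 3: 2.

2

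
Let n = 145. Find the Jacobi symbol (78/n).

-1

Pull out 2: since 145 ≡ 1 (mod 8), (2/145) = +1.
Reciprocity: 39 ≡ 3 and 145 ≡ 1 (mod 4), so (39/145) = +(145/39).
Reduce top mod 39: now compute (28/39).
Pull out 2^2: since 39 ≡ 7 (mod 8), (2/39) = +1, so (2/39)^2 = +1.
Reciprocity: 7 ≡ 3 and 39 ≡ 3 (mod 4), so (7/39) = −(39/7).
Reduce top mod 7: now compute (4/7).
Pull out 2^2: since 7 ≡ 7 (mod 8), (2/7) = +1, so (2/7)^2 = +1.
Reached (1/7) = 1. Collecting the sign flips along the way, the symbol is -1.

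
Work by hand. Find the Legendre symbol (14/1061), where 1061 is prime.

Pull out 2: since 1061 ≡ 5 (mod 8), (2/1061) = -1.
Reciprocity: 7 ≡ 3 and 1061 ≡ 1 (mod 4), so (7/1061) = +(1061/7).
Reduce top mod 7: now compute (4/7).
Pull out 2^2: since 7 ≡ 7 (mod 8), (2/7) = +1, so (2/7)^2 = +1.
Reached (1/7) = 1. Collecting the sign flips along the way, the symbol is -1.

-1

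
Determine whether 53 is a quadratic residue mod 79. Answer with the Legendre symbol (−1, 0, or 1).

-1

Reciprocity: 53 ≡ 1 and 79 ≡ 3 (mod 4), so (53/79) = +(79/53).
Reduce top mod 53: now compute (26/53).
Pull out 2: since 53 ≡ 5 (mod 8), (2/53) = -1.
Reciprocity: 13 ≡ 1 and 53 ≡ 1 (mod 4), so (13/53) = +(53/13).
Reduce top mod 13: now compute (1/13).
Reached (1/13) = 1. Collecting the sign flips along the way, the symbol is -1.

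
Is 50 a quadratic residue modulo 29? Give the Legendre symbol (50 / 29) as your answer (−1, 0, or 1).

Euler's criterion: (50/29) ≡ 21^14 (mod 29).
21^2 ≡ 6 (mod 29)
21^4 ≡ 7 (mod 29)
21^8 ≡ 20 (mod 29)
21^14 = 21^(8+4+2) ≡ 28 (mod 29).
Result is 28 ≡ −1, so (50/29) = −1.

-1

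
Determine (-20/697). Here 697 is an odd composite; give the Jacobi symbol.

-1

First reduce: -20 ≡ 677 (mod 697).
Reciprocity: 677 ≡ 1 and 697 ≡ 1 (mod 4), so (677/697) = +(697/677).
Reduce top mod 677: now compute (20/677).
Pull out 2^2: since 677 ≡ 5 (mod 8), (2/677) = -1, so (2/677)^2 = +1.
Reciprocity: 5 ≡ 1 and 677 ≡ 1 (mod 4), so (5/677) = +(677/5).
Reduce top mod 5: now compute (2/5).
Pull out 2: since 5 ≡ 5 (mod 8), (2/5) = -1.
Reached (1/5) = 1. Collecting the sign flips along the way, the symbol is -1.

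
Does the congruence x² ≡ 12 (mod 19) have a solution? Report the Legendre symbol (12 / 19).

Euler's criterion: (12/19) ≡ 12^9 (mod 19).
12^2 ≡ 11 (mod 19)
12^4 ≡ 7 (mod 19)
12^8 ≡ 11 (mod 19)
12^9 = 12^(8+1) ≡ 18 (mod 19).
Result is 18 ≡ −1, so (12/19) = −1.

-1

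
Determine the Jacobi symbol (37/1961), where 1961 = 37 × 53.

0

Reciprocity: 37 ≡ 1 and 1961 ≡ 1 (mod 4), so (37/1961) = +(1961/37).
Reduce top mod 37: now compute (0/37).
Top reduces to 0: gcd > 1, so the symbol is 0.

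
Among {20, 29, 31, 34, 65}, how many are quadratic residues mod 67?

2

(20/67) = -1 → non-residue.
(29/67) = +1 → QR.
(31/67) = -1 → non-residue.
(34/67) = -1 → non-residue.
(65/67) = +1 → QR.
Total quadratic residues among the 5: 2.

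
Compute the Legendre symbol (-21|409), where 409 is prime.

First reduce: -21 ≡ 388 (mod 409).
Pull out 2^2: since 409 ≡ 1 (mod 8), (2/409) = +1, so (2/409)^2 = +1.
Reciprocity: 97 ≡ 1 and 409 ≡ 1 (mod 4), so (97/409) = +(409/97).
Reduce top mod 97: now compute (21/97).
Reciprocity: 21 ≡ 1 and 97 ≡ 1 (mod 4), so (21/97) = +(97/21).
Reduce top mod 21: now compute (13/21).
Reciprocity: 13 ≡ 1 and 21 ≡ 1 (mod 4), so (13/21) = +(21/13).
Reduce top mod 13: now compute (8/13).
Pull out 2^3: since 13 ≡ 5 (mod 8), (2/13) = -1, so (2/13)^3 = -1.
Reached (1/13) = 1. Collecting the sign flips along the way, the symbol is -1.

-1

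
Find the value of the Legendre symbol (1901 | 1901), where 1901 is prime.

First reduce: 1901 ≡ 0 (mod 1901).
Top reduces to 0: gcd > 1, so the symbol is 0.

0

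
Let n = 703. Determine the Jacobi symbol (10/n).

Pull out 2: since 703 ≡ 7 (mod 8), (2/703) = +1.
Reciprocity: 5 ≡ 1 and 703 ≡ 3 (mod 4), so (5/703) = +(703/5).
Reduce top mod 5: now compute (3/5).
Reciprocity: 3 ≡ 3 and 5 ≡ 1 (mod 4), so (3/5) = +(5/3).
Reduce top mod 3: now compute (2/3).
Pull out 2: since 3 ≡ 3 (mod 8), (2/3) = -1.
Reached (1/3) = 1. Collecting the sign flips along the way, the symbol is -1.

-1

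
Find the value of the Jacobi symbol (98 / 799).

1

Pull out 2: since 799 ≡ 7 (mod 8), (2/799) = +1.
Reciprocity: 49 ≡ 1 and 799 ≡ 3 (mod 4), so (49/799) = +(799/49).
Reduce top mod 49: now compute (15/49).
Reciprocity: 15 ≡ 3 and 49 ≡ 1 (mod 4), so (15/49) = +(49/15).
Reduce top mod 15: now compute (4/15).
Pull out 2^2: since 15 ≡ 7 (mod 8), (2/15) = +1, so (2/15)^2 = +1.
Reached (1/15) = 1. Collecting the sign flips along the way, the symbol is +1.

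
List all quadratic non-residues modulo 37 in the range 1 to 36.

Square k = 1,…,18 (k and 37−k give the same square):
1²=1, 2²=4, 3²=9, 4²=16, 5²=25, 6²=36, 7²≡12, 8²≡27, 9²≡7, 10²≡26, 11²≡10, 12²≡33, 13²≡21, 14²≡11, 15²≡3, 16²≡34, 17²≡30, 18²≡28 (mod 37).
The residues are {1, 3, 4, 7, 9, 10, 11, 12, 16, 21, 25, 26, 27, 28, 30, 33, 34, 36}; the non-residues are the remaining 18 nonzero classes.

2, 5, 6, 8, 13, 14, 15, 17, 18, 19, 20, 22, 23, 24, 29, 31, 32, 35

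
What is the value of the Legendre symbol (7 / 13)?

-1

Reciprocity: 7 ≡ 3 and 13 ≡ 1 (mod 4), so (7/13) = +(13/7).
Reduce top mod 7: now compute (6/7).
Pull out 2: since 7 ≡ 7 (mod 8), (2/7) = +1.
Reciprocity: 3 ≡ 3 and 7 ≡ 3 (mod 4), so (3/7) = −(7/3).
Reduce top mod 3: now compute (1/3).
Reached (1/3) = 1. Collecting the sign flips along the way, the symbol is -1.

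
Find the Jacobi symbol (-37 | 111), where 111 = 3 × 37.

0

First reduce: -37 ≡ 74 (mod 111).
Pull out 2: since 111 ≡ 7 (mod 8), (2/111) = +1.
Reciprocity: 37 ≡ 1 and 111 ≡ 3 (mod 4), so (37/111) = +(111/37).
Reduce top mod 37: now compute (0/37).
Top reduces to 0: gcd > 1, so the symbol is 0.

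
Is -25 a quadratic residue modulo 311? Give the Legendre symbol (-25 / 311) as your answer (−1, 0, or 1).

First reduce: -25 ≡ 286 (mod 311).
Pull out 2: since 311 ≡ 7 (mod 8), (2/311) = +1.
Reciprocity: 143 ≡ 3 and 311 ≡ 3 (mod 4), so (143/311) = −(311/143).
Reduce top mod 143: now compute (25/143).
Reciprocity: 25 ≡ 1 and 143 ≡ 3 (mod 4), so (25/143) = +(143/25).
Reduce top mod 25: now compute (18/25).
Pull out 2: since 25 ≡ 1 (mod 8), (2/25) = +1.
Reciprocity: 9 ≡ 1 and 25 ≡ 1 (mod 4), so (9/25) = +(25/9).
Reduce top mod 9: now compute (7/9).
Reciprocity: 7 ≡ 3 and 9 ≡ 1 (mod 4), so (7/9) = +(9/7).
Reduce top mod 7: now compute (2/7).
Pull out 2: since 7 ≡ 7 (mod 8), (2/7) = +1.
Reached (1/7) = 1. Collecting the sign flips along the way, the symbol is -1.

-1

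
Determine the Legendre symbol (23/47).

Reciprocity: 23 ≡ 3 and 47 ≡ 3 (mod 4), so (23/47) = −(47/23).
Reduce top mod 23: now compute (1/23).
Reached (1/23) = 1. Collecting the sign flips along the way, the symbol is -1.

-1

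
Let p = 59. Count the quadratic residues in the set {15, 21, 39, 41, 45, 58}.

4

(15/59) = +1 → QR.
(21/59) = +1 → QR.
(39/59) = -1 → non-residue.
(41/59) = +1 → QR.
(45/59) = +1 → QR.
(58/59) = -1 → non-residue.
Total quadratic residues among the 6: 4.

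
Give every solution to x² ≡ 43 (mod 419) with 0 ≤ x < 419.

Since 419 ≡ 3 (mod 4), a square root of 43 is 43^((419+1)/4) = 43^105 mod 419.
Repeated squaring: 43^2≡173, 43^4≡180, 43^8≡137, 43^16≡333, 43^32≡273, 43^64≡366 (mod 419).
43^105 = 43^(64+32+8+1) ≡ 291 (mod 419).
Check: 291² = 84681 ≡ 43 (mod 419). The two roots are 128 and 291.

128, 291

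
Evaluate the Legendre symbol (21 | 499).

Euler's criterion: (21/499) ≡ 21^249 (mod 499).
21^2 ≡ 441 (mod 499)
21^4 ≡ 370 (mod 499)
21^8 ≡ 174 (mod 499)
21^16 ≡ 336 (mod 499)
21^32 ≡ 122 (mod 499)
21^64 ≡ 413 (mod 499)
21^128 ≡ 410 (mod 499)
21^249 = 21^(128+64+32+16+8+1) ≡ 1 (mod 499).
Result is 1, so (21/499) = 1.

1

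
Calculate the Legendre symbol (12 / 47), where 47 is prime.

Pull out 2^2: since 47 ≡ 7 (mod 8), (2/47) = +1, so (2/47)^2 = +1.
Reciprocity: 3 ≡ 3 and 47 ≡ 3 (mod 4), so (3/47) = −(47/3).
Reduce top mod 3: now compute (2/3).
Pull out 2: since 3 ≡ 3 (mod 8), (2/3) = -1.
Reached (1/3) = 1. Collecting the sign flips along the way, the symbol is +1.

1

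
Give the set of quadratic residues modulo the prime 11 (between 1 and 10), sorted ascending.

1,3,4,5,9

Square k = 1,…,5 (k and 11−k give the same square):
1²=1, 2²=4, 3²=9, 4²≡5, 5²≡3 (mod 11).
So the quadratic residues mod 11 are {1, 3, 4, 5, 9}.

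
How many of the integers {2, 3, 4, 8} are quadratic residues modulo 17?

3

(2/17) = +1 → QR.
(3/17) = -1 → non-residue.
(4/17) = +1 → QR.
(8/17) = +1 → QR.
Total quadratic residues among the 4: 3.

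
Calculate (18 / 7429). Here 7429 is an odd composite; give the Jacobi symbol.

-1

Pull out 2: since 7429 ≡ 5 (mod 8), (2/7429) = -1.
Reciprocity: 9 ≡ 1 and 7429 ≡ 1 (mod 4), so (9/7429) = +(7429/9).
Reduce top mod 9: now compute (4/9).
Pull out 2^2: since 9 ≡ 1 (mod 8), (2/9) = +1, so (2/9)^2 = +1.
Reached (1/9) = 1. Collecting the sign flips along the way, the symbol is -1.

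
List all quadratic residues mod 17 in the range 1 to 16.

Square k = 1,…,8 (k and 17−k give the same square):
1²=1, 2²=4, 3²=9, 4²=16, 5²≡8, 6²≡2, 7²≡15, 8²≡13 (mod 17).
So the quadratic residues mod 17 are {1, 2, 4, 8, 9, 13, 15, 16}.

1 2 4 8 9 13 15 16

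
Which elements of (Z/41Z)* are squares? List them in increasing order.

1 2 4 5 8 9 10 16 18 20 21 23 25 31 32 33 36 37 39 40

Square k = 1,…,20 (k and 41−k give the same square):
1²=1, 2²=4, 3²=9, 4²=16, 5²=25, 6²=36, 7²≡8, 8²≡23, 9²≡40, 10²≡18, 11²≡39, 12²≡21, 13²≡5, 14²≡32, 15²≡20, 16²≡10, 17²≡2, 18²≡37, 19²≡33, 20²≡31 (mod 41).
So the quadratic residues mod 41 are {1, 2, 4, 5, 8, 9, 10, 16, 18, 20, 21, 23, 25, 31, 32, 33, 36, 37, 39, 40}.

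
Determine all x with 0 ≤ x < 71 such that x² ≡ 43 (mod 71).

Since 71 ≡ 3 (mod 4), a square root of 43 is 43^((71+1)/4) = 43^18 mod 71.
Repeated squaring: 43^2≡3, 43^4≡9, 43^8≡10, 43^16≡29 (mod 71).
43^18 = 43^(16+2) ≡ 16 (mod 71).
Check: 16² = 256 ≡ 43 (mod 71). The two roots are 16 and 55.

16, 55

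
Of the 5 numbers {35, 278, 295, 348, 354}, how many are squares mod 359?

(35/359) = -1 → non-residue.
(278/359) = -1 → non-residue.
(295/359) = -1 → non-residue.
(348/359) = -1 → non-residue.
(354/359) = -1 → non-residue.
Total quadratic residues among the 5: 0.

0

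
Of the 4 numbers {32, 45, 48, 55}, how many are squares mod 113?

(32/113) = +1 → QR.
(45/113) = -1 → non-residue.
(48/113) = -1 → non-residue.
(55/113) = -1 → non-residue.
Total quadratic residues among the 4: 1.

1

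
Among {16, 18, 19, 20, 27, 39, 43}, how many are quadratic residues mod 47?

(16/47) = +1 → QR.
(18/47) = +1 → QR.
(19/47) = -1 → non-residue.
(20/47) = -1 → non-residue.
(27/47) = +1 → QR.
(39/47) = -1 → non-residue.
(43/47) = -1 → non-residue.
Total quadratic residues among the 7: 3.

3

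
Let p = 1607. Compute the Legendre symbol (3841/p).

1

First reduce: 3841 ≡ 627 (mod 1607).
Reciprocity: 627 ≡ 3 and 1607 ≡ 3 (mod 4), so (627/1607) = −(1607/627).
Reduce top mod 627: now compute (353/627).
Reciprocity: 353 ≡ 1 and 627 ≡ 3 (mod 4), so (353/627) = +(627/353).
Reduce top mod 353: now compute (274/353).
Pull out 2: since 353 ≡ 1 (mod 8), (2/353) = +1.
Reciprocity: 137 ≡ 1 and 353 ≡ 1 (mod 4), so (137/353) = +(353/137).
Reduce top mod 137: now compute (79/137).
Reciprocity: 79 ≡ 3 and 137 ≡ 1 (mod 4), so (79/137) = +(137/79).
Reduce top mod 79: now compute (58/79).
Pull out 2: since 79 ≡ 7 (mod 8), (2/79) = +1.
Reciprocity: 29 ≡ 1 and 79 ≡ 3 (mod 4), so (29/79) = +(79/29).
Reduce top mod 29: now compute (21/29).
Reciprocity: 21 ≡ 1 and 29 ≡ 1 (mod 4), so (21/29) = +(29/21).
Reduce top mod 21: now compute (8/21).
Pull out 2^3: since 21 ≡ 5 (mod 8), (2/21) = -1, so (2/21)^3 = -1.
Reached (1/21) = 1. Collecting the sign flips along the way, the symbol is +1.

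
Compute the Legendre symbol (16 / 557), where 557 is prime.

1

Euler's criterion: (16/557) ≡ 16^278 (mod 557).
16^2 ≡ 256 (mod 557)
16^4 ≡ 367 (mod 557)
16^8 ≡ 452 (mod 557)
16^16 ≡ 442 (mod 557)
16^32 ≡ 414 (mod 557)
16^64 ≡ 397 (mod 557)
16^128 ≡ 535 (mod 557)
16^256 ≡ 484 (mod 557)
16^278 = 16^(256+16+4+2) ≡ 1 (mod 557).
Result is 1, so (16/557) = 1.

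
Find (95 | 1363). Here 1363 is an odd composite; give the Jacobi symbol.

-1

Reciprocity: 95 ≡ 3 and 1363 ≡ 3 (mod 4), so (95/1363) = −(1363/95).
Reduce top mod 95: now compute (33/95).
Reciprocity: 33 ≡ 1 and 95 ≡ 3 (mod 4), so (33/95) = +(95/33).
Reduce top mod 33: now compute (29/33).
Reciprocity: 29 ≡ 1 and 33 ≡ 1 (mod 4), so (29/33) = +(33/29).
Reduce top mod 29: now compute (4/29).
Pull out 2^2: since 29 ≡ 5 (mod 8), (2/29) = -1, so (2/29)^2 = +1.
Reached (1/29) = 1. Collecting the sign flips along the way, the symbol is -1.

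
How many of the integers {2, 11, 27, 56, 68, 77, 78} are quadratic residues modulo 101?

(2/101) = -1 → non-residue.
(11/101) = -1 → non-residue.
(27/101) = -1 → non-residue.
(56/101) = +1 → QR.
(68/101) = +1 → QR.
(77/101) = +1 → QR.
(78/101) = +1 → QR.
Total quadratic residues among the 7: 4.

4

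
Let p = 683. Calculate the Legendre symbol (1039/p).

First reduce: 1039 ≡ 356 (mod 683).
Pull out 2^2: since 683 ≡ 3 (mod 8), (2/683) = -1, so (2/683)^2 = +1.
Reciprocity: 89 ≡ 1 and 683 ≡ 3 (mod 4), so (89/683) = +(683/89).
Reduce top mod 89: now compute (60/89).
Pull out 2^2: since 89 ≡ 1 (mod 8), (2/89) = +1, so (2/89)^2 = +1.
Reciprocity: 15 ≡ 3 and 89 ≡ 1 (mod 4), so (15/89) = +(89/15).
Reduce top mod 15: now compute (14/15).
Pull out 2: since 15 ≡ 7 (mod 8), (2/15) = +1.
Reciprocity: 7 ≡ 3 and 15 ≡ 3 (mod 4), so (7/15) = −(15/7).
Reduce top mod 7: now compute (1/7).
Reached (1/7) = 1. Collecting the sign flips along the way, the symbol is -1.

-1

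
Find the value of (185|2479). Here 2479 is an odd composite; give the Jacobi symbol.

0

Reciprocity: 185 ≡ 1 and 2479 ≡ 3 (mod 4), so (185/2479) = +(2479/185).
Reduce top mod 185: now compute (74/185).
Pull out 2: since 185 ≡ 1 (mod 8), (2/185) = +1.
Reciprocity: 37 ≡ 1 and 185 ≡ 1 (mod 4), so (37/185) = +(185/37).
Reduce top mod 37: now compute (0/37).
Top reduces to 0: gcd > 1, so the symbol is 0.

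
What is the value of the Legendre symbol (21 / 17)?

Euler's criterion: (21/17) ≡ 4^8 (mod 17).
4^2 ≡ 16 (mod 17)
4^4 ≡ 1 (mod 17)
4^8 ≡ 1 (mod 17)
4^8 = 4^(8) ≡ 1 (mod 17).
Result is 1, so (21/17) = 1.

1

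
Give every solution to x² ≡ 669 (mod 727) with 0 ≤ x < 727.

Since 727 ≡ 3 (mod 4), a square root of 669 is 669^((727+1)/4) = 669^182 mod 727.
Repeated squaring: 669^2≡456, 669^4≡14, 669^8≡196, 669^16≡612, 669^32≡139, 669^64≡419, 669^128≡354 (mod 727).
669^182 = 669^(128+32+16+4+2) ≡ 145 (mod 727).
Check: 145² = 21025 ≡ 669 (mod 727). The two roots are 145 and 582.

145, 582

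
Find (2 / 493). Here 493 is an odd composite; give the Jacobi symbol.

-1

Pull out 2: since 493 ≡ 5 (mod 8), (2/493) = -1.
Reached (1/493) = 1. Collecting the sign flips along the way, the symbol is -1.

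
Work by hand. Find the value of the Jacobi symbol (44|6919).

0

Pull out 2^2: since 6919 ≡ 7 (mod 8), (2/6919) = +1, so (2/6919)^2 = +1.
Reciprocity: 11 ≡ 3 and 6919 ≡ 3 (mod 4), so (11/6919) = −(6919/11).
Reduce top mod 11: now compute (0/11).
Top reduces to 0: gcd > 1, so the symbol is 0.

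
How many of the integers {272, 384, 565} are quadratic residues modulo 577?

(272/577) = +1 → QR.
(384/577) = +1 → QR.
(565/577) = +1 → QR.
Total quadratic residues among the 3: 3.

3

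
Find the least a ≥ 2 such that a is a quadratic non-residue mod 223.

3

(2/223) = +1, so 2 is a residue.
(3/223) = −1, so 3 is the smallest positive non-residue mod 223.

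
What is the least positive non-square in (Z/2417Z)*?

3

(2/2417) = +1, so 2 is a residue.
(3/2417) = −1, so 3 is the smallest positive non-residue mod 2417.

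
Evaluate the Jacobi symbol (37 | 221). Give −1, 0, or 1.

1

Reciprocity: 37 ≡ 1 and 221 ≡ 1 (mod 4), so (37/221) = +(221/37).
Reduce top mod 37: now compute (36/37).
Pull out 2^2: since 37 ≡ 5 (mod 8), (2/37) = -1, so (2/37)^2 = +1.
Reciprocity: 9 ≡ 1 and 37 ≡ 1 (mod 4), so (9/37) = +(37/9).
Reduce top mod 9: now compute (1/9).
Reached (1/9) = 1. Collecting the sign flips along the way, the symbol is +1.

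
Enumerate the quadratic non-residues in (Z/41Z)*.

Square k = 1,…,20 (k and 41−k give the same square):
1²=1, 2²=4, 3²=9, 4²=16, 5²=25, 6²=36, 7²≡8, 8²≡23, 9²≡40, 10²≡18, 11²≡39, 12²≡21, 13²≡5, 14²≡32, 15²≡20, 16²≡10, 17²≡2, 18²≡37, 19²≡33, 20²≡31 (mod 41).
The residues are {1, 2, 4, 5, 8, 9, 10, 16, 18, 20, 21, 23, 25, 31, 32, 33, 36, 37, 39, 40}; the non-residues are the remaining 20 nonzero classes.

3,6,7,11,12,13,14,15,17,19,22,24,26,27,28,29,30,34,35,38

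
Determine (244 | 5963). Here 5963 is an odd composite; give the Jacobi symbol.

Pull out 2^2: since 5963 ≡ 3 (mod 8), (2/5963) = -1, so (2/5963)^2 = +1.
Reciprocity: 61 ≡ 1 and 5963 ≡ 3 (mod 4), so (61/5963) = +(5963/61).
Reduce top mod 61: now compute (46/61).
Pull out 2: since 61 ≡ 5 (mod 8), (2/61) = -1.
Reciprocity: 23 ≡ 3 and 61 ≡ 1 (mod 4), so (23/61) = +(61/23).
Reduce top mod 23: now compute (15/23).
Reciprocity: 15 ≡ 3 and 23 ≡ 3 (mod 4), so (15/23) = −(23/15).
Reduce top mod 15: now compute (8/15).
Pull out 2^3: since 15 ≡ 7 (mod 8), (2/15) = +1, so (2/15)^3 = +1.
Reached (1/15) = 1. Collecting the sign flips along the way, the symbol is +1.

1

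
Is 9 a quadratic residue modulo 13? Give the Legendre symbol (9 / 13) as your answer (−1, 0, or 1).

Euler's criterion: (9/13) ≡ 9^6 (mod 13).
9^2 ≡ 3 (mod 13)
9^4 ≡ 9 (mod 13)
9^6 = 9^(4+2) ≡ 1 (mod 13).
Result is 1, so (9/13) = 1.

1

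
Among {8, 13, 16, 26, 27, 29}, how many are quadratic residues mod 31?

(8/31) = +1 → QR.
(13/31) = -1 → non-residue.
(16/31) = +1 → QR.
(26/31) = -1 → non-residue.
(27/31) = -1 → non-residue.
(29/31) = -1 → non-residue.
Total quadratic residues among the 6: 2.

2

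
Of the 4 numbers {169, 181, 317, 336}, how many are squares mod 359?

3

(169/359) = +1 → QR.
(181/359) = +1 → QR.
(317/359) = +1 → QR.
(336/359) = -1 → non-residue.
Total quadratic residues among the 4: 3.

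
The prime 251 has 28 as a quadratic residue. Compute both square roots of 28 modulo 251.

84, 167

Since 251 ≡ 3 (mod 4), a square root of 28 is 28^((251+1)/4) = 28^63 mod 251.
Repeated squaring: 28^2≡31, 28^4≡208, 28^8≡92, 28^16≡181, 28^32≡131 (mod 251).
28^63 = 28^(32+16+8+4+2+1) ≡ 84 (mod 251).
Check: 84² = 7056 ≡ 28 (mod 251). The two roots are 84 and 167.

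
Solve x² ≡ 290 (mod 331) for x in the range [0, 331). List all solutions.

60, 271

Since 331 ≡ 3 (mod 4), a square root of 290 is 290^((331+1)/4) = 290^83 mod 331.
Repeated squaring: 290^2≡26, 290^4≡14, 290^8≡196, 290^16≡20, 290^32≡69, 290^64≡127 (mod 331).
290^83 = 290^(64+16+2+1) ≡ 271 (mod 331).
Check: 271² = 73441 ≡ 290 (mod 331). The two roots are 60 and 271.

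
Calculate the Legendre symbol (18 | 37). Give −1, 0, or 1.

Euler's criterion: (18/37) ≡ 18^18 (mod 37).
18^2 ≡ 28 (mod 37)
18^4 ≡ 7 (mod 37)
18^8 ≡ 12 (mod 37)
18^16 ≡ 33 (mod 37)
18^18 = 18^(16+2) ≡ 36 (mod 37).
Result is 36 ≡ −1, so (18/37) = −1.

-1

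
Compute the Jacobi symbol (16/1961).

Pull out 2^4: since 1961 ≡ 1 (mod 8), (2/1961) = +1, so (2/1961)^4 = +1.
Reached (1/1961) = 1. Collecting the sign flips along the way, the symbol is +1.

1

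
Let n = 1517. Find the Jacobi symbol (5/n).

Reciprocity: 5 ≡ 1 and 1517 ≡ 1 (mod 4), so (5/1517) = +(1517/5).
Reduce top mod 5: now compute (2/5).
Pull out 2: since 5 ≡ 5 (mod 8), (2/5) = -1.
Reached (1/5) = 1. Collecting the sign flips along the way, the symbol is -1.

-1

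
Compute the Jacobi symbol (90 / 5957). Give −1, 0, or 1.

1

Pull out 2: since 5957 ≡ 5 (mod 8), (2/5957) = -1.
Reciprocity: 45 ≡ 1 and 5957 ≡ 1 (mod 4), so (45/5957) = +(5957/45).
Reduce top mod 45: now compute (17/45).
Reciprocity: 17 ≡ 1 and 45 ≡ 1 (mod 4), so (17/45) = +(45/17).
Reduce top mod 17: now compute (11/17).
Reciprocity: 11 ≡ 3 and 17 ≡ 1 (mod 4), so (11/17) = +(17/11).
Reduce top mod 11: now compute (6/11).
Pull out 2: since 11 ≡ 3 (mod 8), (2/11) = -1.
Reciprocity: 3 ≡ 3 and 11 ≡ 3 (mod 4), so (3/11) = −(11/3).
Reduce top mod 3: now compute (2/3).
Pull out 2: since 3 ≡ 3 (mod 8), (2/3) = -1.
Reached (1/3) = 1. Collecting the sign flips along the way, the symbol is +1.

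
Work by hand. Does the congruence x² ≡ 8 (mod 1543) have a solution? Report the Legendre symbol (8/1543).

1

Pull out 2^3: since 1543 ≡ 7 (mod 8), (2/1543) = +1, so (2/1543)^3 = +1.
Reached (1/1543) = 1. Collecting the sign flips along the way, the symbol is +1.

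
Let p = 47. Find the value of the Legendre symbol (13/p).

Reciprocity: 13 ≡ 1 and 47 ≡ 3 (mod 4), so (13/47) = +(47/13).
Reduce top mod 13: now compute (8/13).
Pull out 2^3: since 13 ≡ 5 (mod 8), (2/13) = -1, so (2/13)^3 = -1.
Reached (1/13) = 1. Collecting the sign flips along the way, the symbol is -1.

-1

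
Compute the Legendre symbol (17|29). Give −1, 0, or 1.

-1

Reciprocity: 17 ≡ 1 and 29 ≡ 1 (mod 4), so (17/29) = +(29/17).
Reduce top mod 17: now compute (12/17).
Pull out 2^2: since 17 ≡ 1 (mod 8), (2/17) = +1, so (2/17)^2 = +1.
Reciprocity: 3 ≡ 3 and 17 ≡ 1 (mod 4), so (3/17) = +(17/3).
Reduce top mod 3: now compute (2/3).
Pull out 2: since 3 ≡ 3 (mod 8), (2/3) = -1.
Reached (1/3) = 1. Collecting the sign flips along the way, the symbol is -1.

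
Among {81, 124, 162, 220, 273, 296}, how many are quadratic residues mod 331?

3

(81/331) = +1 → QR.
(124/331) = +1 → QR.
(162/331) = -1 → non-residue.
(220/331) = -1 → non-residue.
(273/331) = -1 → non-residue.
(296/331) = +1 → QR.
Total quadratic residues among the 6: 3.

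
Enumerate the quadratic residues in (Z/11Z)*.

Square k = 1,…,5 (k and 11−k give the same square):
1²=1, 2²=4, 3²=9, 4²≡5, 5²≡3 (mod 11).
So the quadratic residues mod 11 are {1, 3, 4, 5, 9}.

1,3,4,5,9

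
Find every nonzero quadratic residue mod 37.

Square k = 1,…,18 (k and 37−k give the same square):
1²=1, 2²=4, 3²=9, 4²=16, 5²=25, 6²=36, 7²≡12, 8²≡27, 9²≡7, 10²≡26, 11²≡10, 12²≡33, 13²≡21, 14²≡11, 15²≡3, 16²≡34, 17²≡30, 18²≡28 (mod 37).
So the quadratic residues mod 37 are {1, 3, 4, 7, 9, 10, 11, 12, 16, 21, 25, 26, 27, 28, 30, 33, 34, 36}.

1,3,4,7,9,10,11,12,16,21,25,26,27,28,30,33,34,36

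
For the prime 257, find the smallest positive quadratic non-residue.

(2/257) = +1, so 2 is a residue.
(3/257) = −1, so 3 is the smallest positive non-residue mod 257.

3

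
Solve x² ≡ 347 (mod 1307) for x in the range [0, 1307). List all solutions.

649, 658

Since 1307 ≡ 3 (mod 4), a square root of 347 is 347^((1307+1)/4) = 347^327 mod 1307.
Repeated squaring: 347^2≡165, 347^4≡1085, 347^8≡925, 347^16≡847, 347^32≡1173, 347^64≡965, 347^128≡641, 347^256≡483 (mod 1307).
347^327 = 347^(256+64+4+2+1) ≡ 649 (mod 1307).
Check: 649² = 421201 ≡ 347 (mod 1307). The two roots are 649 and 658.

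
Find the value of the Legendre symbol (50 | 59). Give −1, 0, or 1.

Euler's criterion: (50/59) ≡ 50^29 (mod 59).
50^2 ≡ 22 (mod 59)
50^4 ≡ 12 (mod 59)
50^8 ≡ 26 (mod 59)
50^16 ≡ 27 (mod 59)
50^29 = 50^(16+8+4+1) ≡ 58 (mod 59).
Result is 58 ≡ −1, so (50/59) = −1.

-1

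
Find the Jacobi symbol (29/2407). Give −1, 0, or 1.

Reciprocity: 29 ≡ 1 and 2407 ≡ 3 (mod 4), so (29/2407) = +(2407/29).
Reduce top mod 29: now compute (0/29).
Top reduces to 0: gcd > 1, so the symbol is 0.

0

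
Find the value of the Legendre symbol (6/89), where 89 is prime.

Pull out 2: since 89 ≡ 1 (mod 8), (2/89) = +1.
Reciprocity: 3 ≡ 3 and 89 ≡ 1 (mod 4), so (3/89) = +(89/3).
Reduce top mod 3: now compute (2/3).
Pull out 2: since 3 ≡ 3 (mod 8), (2/3) = -1.
Reached (1/3) = 1. Collecting the sign flips along the way, the symbol is -1.

-1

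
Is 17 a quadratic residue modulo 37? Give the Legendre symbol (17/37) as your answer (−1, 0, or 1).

-1

Reciprocity: 17 ≡ 1 and 37 ≡ 1 (mod 4), so (17/37) = +(37/17).
Reduce top mod 17: now compute (3/17).
Reciprocity: 3 ≡ 3 and 17 ≡ 1 (mod 4), so (3/17) = +(17/3).
Reduce top mod 3: now compute (2/3).
Pull out 2: since 3 ≡ 3 (mod 8), (2/3) = -1.
Reached (1/3) = 1. Collecting the sign flips along the way, the symbol is -1.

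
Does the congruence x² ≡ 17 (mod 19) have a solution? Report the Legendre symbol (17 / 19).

Euler's criterion: (17/19) ≡ 17^9 (mod 19).
17^2 ≡ 4 (mod 19)
17^4 ≡ 16 (mod 19)
17^8 ≡ 9 (mod 19)
17^9 = 17^(8+1) ≡ 1 (mod 19).
Result is 1, so (17/19) = 1.

1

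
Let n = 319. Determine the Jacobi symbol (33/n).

Reciprocity: 33 ≡ 1 and 319 ≡ 3 (mod 4), so (33/319) = +(319/33).
Reduce top mod 33: now compute (22/33).
Pull out 2: since 33 ≡ 1 (mod 8), (2/33) = +1.
Reciprocity: 11 ≡ 3 and 33 ≡ 1 (mod 4), so (11/33) = +(33/11).
Reduce top mod 11: now compute (0/11).
Top reduces to 0: gcd > 1, so the symbol is 0.

0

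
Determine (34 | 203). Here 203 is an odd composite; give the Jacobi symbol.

Pull out 2: since 203 ≡ 3 (mod 8), (2/203) = -1.
Reciprocity: 17 ≡ 1 and 203 ≡ 3 (mod 4), so (17/203) = +(203/17).
Reduce top mod 17: now compute (16/17).
Pull out 2^4: since 17 ≡ 1 (mod 8), (2/17) = +1, so (2/17)^4 = +1.
Reached (1/17) = 1. Collecting the sign flips along the way, the symbol is -1.

-1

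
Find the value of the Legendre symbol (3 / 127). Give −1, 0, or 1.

-1

Reciprocity: 3 ≡ 3 and 127 ≡ 3 (mod 4), so (3/127) = −(127/3).
Reduce top mod 3: now compute (1/3).
Reached (1/3) = 1. Collecting the sign flips along the way, the symbol is -1.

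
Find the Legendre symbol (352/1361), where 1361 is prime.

Pull out 2^5: since 1361 ≡ 1 (mod 8), (2/1361) = +1, so (2/1361)^5 = +1.
Reciprocity: 11 ≡ 3 and 1361 ≡ 1 (mod 4), so (11/1361) = +(1361/11).
Reduce top mod 11: now compute (8/11).
Pull out 2^3: since 11 ≡ 3 (mod 8), (2/11) = -1, so (2/11)^3 = -1.
Reached (1/11) = 1. Collecting the sign flips along the way, the symbol is -1.

-1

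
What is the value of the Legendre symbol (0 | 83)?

0

Top reduces to 0: gcd > 1, so the symbol is 0.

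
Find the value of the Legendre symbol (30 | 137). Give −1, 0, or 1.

Euler's criterion: (30/137) ≡ 30^68 (mod 137).
30^2 ≡ 78 (mod 137)
30^4 ≡ 56 (mod 137)
30^8 ≡ 122 (mod 137)
30^16 ≡ 88 (mod 137)
30^32 ≡ 72 (mod 137)
30^64 ≡ 115 (mod 137)
30^68 = 30^(64+4) ≡ 1 (mod 137).
Result is 1, so (30/137) = 1.

1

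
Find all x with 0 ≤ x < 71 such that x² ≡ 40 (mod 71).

18, 53

Since 71 ≡ 3 (mod 4), a square root of 40 is 40^((71+1)/4) = 40^18 mod 71.
Repeated squaring: 40^2≡38, 40^4≡24, 40^8≡8, 40^16≡64 (mod 71).
40^18 = 40^(16+2) ≡ 18 (mod 71).
Check: 18² = 324 ≡ 40 (mod 71). The two roots are 18 and 53.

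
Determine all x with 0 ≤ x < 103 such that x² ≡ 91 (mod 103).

Since 103 ≡ 3 (mod 4), a square root of 91 is 91^((103+1)/4) = 91^26 mod 103.
Repeated squaring: 91^2≡41, 91^4≡33, 91^8≡59, 91^16≡82 (mod 103).
91^26 = 91^(16+8+2) ≡ 83 (mod 103).
Check: 83² = 6889 ≡ 91 (mod 103). The two roots are 20 and 83.

20, 83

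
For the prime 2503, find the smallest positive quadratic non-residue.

(2/2503) = +1, so 2 is a residue.
(3/2503) = −1, so 3 is the smallest positive non-residue mod 2503.

3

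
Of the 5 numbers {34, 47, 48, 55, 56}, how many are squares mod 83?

(34/83) = -1 → non-residue.
(47/83) = -1 → non-residue.
(48/83) = +1 → QR.
(55/83) = -1 → non-residue.
(56/83) = -1 → non-residue.
Total quadratic residues among the 5: 1.

1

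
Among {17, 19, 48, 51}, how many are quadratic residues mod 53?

1

(17/53) = +1 → QR.
(19/53) = -1 → non-residue.
(48/53) = -1 → non-residue.
(51/53) = -1 → non-residue.
Total quadratic residues among the 4: 1.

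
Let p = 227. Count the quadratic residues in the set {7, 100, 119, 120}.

3

(7/227) = +1 → QR.
(100/227) = +1 → QR.
(119/227) = -1 → non-residue.
(120/227) = +1 → QR.
Total quadratic residues among the 4: 3.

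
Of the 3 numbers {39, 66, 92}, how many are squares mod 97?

1

(39/97) = -1 → non-residue.
(66/97) = +1 → QR.
(92/97) = -1 → non-residue.
Total quadratic residues among the 3: 1.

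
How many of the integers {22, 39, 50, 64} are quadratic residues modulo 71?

(22/71) = -1 → non-residue.
(39/71) = -1 → non-residue.
(50/71) = +1 → QR.
(64/71) = +1 → QR.
Total quadratic residues among the 4: 2.

2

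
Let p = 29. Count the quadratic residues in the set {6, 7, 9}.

(6/29) = +1 → QR.
(7/29) = +1 → QR.
(9/29) = +1 → QR.
Total quadratic residues among the 3: 3.

3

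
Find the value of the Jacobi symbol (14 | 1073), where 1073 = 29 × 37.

1

Pull out 2: since 1073 ≡ 1 (mod 8), (2/1073) = +1.
Reciprocity: 7 ≡ 3 and 1073 ≡ 1 (mod 4), so (7/1073) = +(1073/7).
Reduce top mod 7: now compute (2/7).
Pull out 2: since 7 ≡ 7 (mod 8), (2/7) = +1.
Reached (1/7) = 1. Collecting the sign flips along the way, the symbol is +1.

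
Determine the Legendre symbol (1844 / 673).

First reduce: 1844 ≡ 498 (mod 673).
Pull out 2: since 673 ≡ 1 (mod 8), (2/673) = +1.
Reciprocity: 249 ≡ 1 and 673 ≡ 1 (mod 4), so (249/673) = +(673/249).
Reduce top mod 249: now compute (175/249).
Reciprocity: 175 ≡ 3 and 249 ≡ 1 (mod 4), so (175/249) = +(249/175).
Reduce top mod 175: now compute (74/175).
Pull out 2: since 175 ≡ 7 (mod 8), (2/175) = +1.
Reciprocity: 37 ≡ 1 and 175 ≡ 3 (mod 4), so (37/175) = +(175/37).
Reduce top mod 37: now compute (27/37).
Reciprocity: 27 ≡ 3 and 37 ≡ 1 (mod 4), so (27/37) = +(37/27).
Reduce top mod 27: now compute (10/27).
Pull out 2: since 27 ≡ 3 (mod 8), (2/27) = -1.
Reciprocity: 5 ≡ 1 and 27 ≡ 3 (mod 4), so (5/27) = +(27/5).
Reduce top mod 5: now compute (2/5).
Pull out 2: since 5 ≡ 5 (mod 8), (2/5) = -1.
Reached (1/5) = 1. Collecting the sign flips along the way, the symbol is +1.

1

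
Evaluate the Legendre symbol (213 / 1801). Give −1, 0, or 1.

Reciprocity: 213 ≡ 1 and 1801 ≡ 1 (mod 4), so (213/1801) = +(1801/213).
Reduce top mod 213: now compute (97/213).
Reciprocity: 97 ≡ 1 and 213 ≡ 1 (mod 4), so (97/213) = +(213/97).
Reduce top mod 97: now compute (19/97).
Reciprocity: 19 ≡ 3 and 97 ≡ 1 (mod 4), so (19/97) = +(97/19).
Reduce top mod 19: now compute (2/19).
Pull out 2: since 19 ≡ 3 (mod 8), (2/19) = -1.
Reached (1/19) = 1. Collecting the sign flips along the way, the symbol is -1.

-1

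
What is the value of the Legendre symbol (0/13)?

Top reduces to 0: gcd > 1, so the symbol is 0.

0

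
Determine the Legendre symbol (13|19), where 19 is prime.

Reciprocity: 13 ≡ 1 and 19 ≡ 3 (mod 4), so (13/19) = +(19/13).
Reduce top mod 13: now compute (6/13).
Pull out 2: since 13 ≡ 5 (mod 8), (2/13) = -1.
Reciprocity: 3 ≡ 3 and 13 ≡ 1 (mod 4), so (3/13) = +(13/3).
Reduce top mod 3: now compute (1/3).
Reached (1/3) = 1. Collecting the sign flips along the way, the symbol is -1.

-1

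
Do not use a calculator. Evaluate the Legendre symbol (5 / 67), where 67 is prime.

-1

Reciprocity: 5 ≡ 1 and 67 ≡ 3 (mod 4), so (5/67) = +(67/5).
Reduce top mod 5: now compute (2/5).
Pull out 2: since 5 ≡ 5 (mod 8), (2/5) = -1.
Reached (1/5) = 1. Collecting the sign flips along the way, the symbol is -1.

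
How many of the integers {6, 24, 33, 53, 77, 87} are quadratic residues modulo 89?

(6/89) = -1 → non-residue.
(24/89) = -1 → non-residue.
(33/89) = -1 → non-residue.
(53/89) = +1 → QR.
(77/89) = -1 → non-residue.
(87/89) = +1 → QR.
Total quadratic residues among the 6: 2.

2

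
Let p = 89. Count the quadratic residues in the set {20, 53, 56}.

(20/89) = +1 → QR.
(53/89) = +1 → QR.
(56/89) = -1 → non-residue.
Total quadratic residues among the 3: 2.

2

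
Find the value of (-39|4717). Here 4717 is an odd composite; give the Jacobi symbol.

First reduce: -39 ≡ 4678 (mod 4717).
Pull out 2: since 4717 ≡ 5 (mod 8), (2/4717) = -1.
Reciprocity: 2339 ≡ 3 and 4717 ≡ 1 (mod 4), so (2339/4717) = +(4717/2339).
Reduce top mod 2339: now compute (39/2339).
Reciprocity: 39 ≡ 3 and 2339 ≡ 3 (mod 4), so (39/2339) = −(2339/39).
Reduce top mod 39: now compute (38/39).
Pull out 2: since 39 ≡ 7 (mod 8), (2/39) = +1.
Reciprocity: 19 ≡ 3 and 39 ≡ 3 (mod 4), so (19/39) = −(39/19).
Reduce top mod 19: now compute (1/19).
Reached (1/19) = 1. Collecting the sign flips along the way, the symbol is -1.

-1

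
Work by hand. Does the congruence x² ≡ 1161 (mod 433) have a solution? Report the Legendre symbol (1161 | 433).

-1

Euler's criterion: (1161/433) ≡ 295^216 (mod 433).
295^2 ≡ 425 (mod 433)
295^4 ≡ 64 (mod 433)
295^8 ≡ 199 (mod 433)
295^16 ≡ 198 (mod 433)
295^32 ≡ 234 (mod 433)
295^64 ≡ 198 (mod 433)
295^128 ≡ 234 (mod 433)
295^216 = 295^(128+64+16+8) ≡ 432 (mod 433).
Result is 432 ≡ −1, so (1161/433) = −1.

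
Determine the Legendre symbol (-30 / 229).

-1

First reduce: -30 ≡ 199 (mod 229).
Reciprocity: 199 ≡ 3 and 229 ≡ 1 (mod 4), so (199/229) = +(229/199).
Reduce top mod 199: now compute (30/199).
Pull out 2: since 199 ≡ 7 (mod 8), (2/199) = +1.
Reciprocity: 15 ≡ 3 and 199 ≡ 3 (mod 4), so (15/199) = −(199/15).
Reduce top mod 15: now compute (4/15).
Pull out 2^2: since 15 ≡ 7 (mod 8), (2/15) = +1, so (2/15)^2 = +1.
Reached (1/15) = 1. Collecting the sign flips along the way, the symbol is -1.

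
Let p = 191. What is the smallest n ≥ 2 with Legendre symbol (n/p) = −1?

(2/191) = +1, so 2 is a residue.
(3/191) = +1, so 3 is a residue.
(4/191) = +1, so 4 is a residue.
(5/191) = +1, so 5 is a residue.
(6/191) = +1, so 6 is a residue.
(7/191) = −1, so 7 is the smallest positive non-residue mod 191.

7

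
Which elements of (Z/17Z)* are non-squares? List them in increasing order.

Square k = 1,…,8 (k and 17−k give the same square):
1²=1, 2²=4, 3²=9, 4²=16, 5²≡8, 6²≡2, 7²≡15, 8²≡13 (mod 17).
The residues are {1, 2, 4, 8, 9, 13, 15, 16}; the non-residues are the remaining 8 nonzero classes.

3 5 6 7 10 11 12 14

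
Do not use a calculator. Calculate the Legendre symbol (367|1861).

Reciprocity: 367 ≡ 3 and 1861 ≡ 1 (mod 4), so (367/1861) = +(1861/367).
Reduce top mod 367: now compute (26/367).
Pull out 2: since 367 ≡ 7 (mod 8), (2/367) = +1.
Reciprocity: 13 ≡ 1 and 367 ≡ 3 (mod 4), so (13/367) = +(367/13).
Reduce top mod 13: now compute (3/13).
Reciprocity: 3 ≡ 3 and 13 ≡ 1 (mod 4), so (3/13) = +(13/3).
Reduce top mod 3: now compute (1/3).
Reached (1/3) = 1. Collecting the sign flips along the way, the symbol is +1.

1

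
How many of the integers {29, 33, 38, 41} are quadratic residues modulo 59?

(29/59) = +1 → QR.
(33/59) = -1 → non-residue.
(38/59) = -1 → non-residue.
(41/59) = +1 → QR.
Total quadratic residues among the 4: 2.

2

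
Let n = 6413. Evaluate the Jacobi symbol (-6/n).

First reduce: -6 ≡ 6407 (mod 6413).
Reciprocity: 6407 ≡ 3 and 6413 ≡ 1 (mod 4), so (6407/6413) = +(6413/6407).
Reduce top mod 6407: now compute (6/6407).
Pull out 2: since 6407 ≡ 7 (mod 8), (2/6407) = +1.
Reciprocity: 3 ≡ 3 and 6407 ≡ 3 (mod 4), so (3/6407) = −(6407/3).
Reduce top mod 3: now compute (2/3).
Pull out 2: since 3 ≡ 3 (mod 8), (2/3) = -1.
Reached (1/3) = 1. Collecting the sign flips along the way, the symbol is +1.

1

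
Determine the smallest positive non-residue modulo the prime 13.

(2/13) = −1, so 2 is the smallest positive non-residue mod 13.

2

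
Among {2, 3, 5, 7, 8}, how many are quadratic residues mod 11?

(2/11) = -1 → non-residue.
(3/11) = +1 → QR.
(5/11) = +1 → QR.
(7/11) = -1 → non-residue.
(8/11) = -1 → non-residue.
Total quadratic residues among the 5: 2.

2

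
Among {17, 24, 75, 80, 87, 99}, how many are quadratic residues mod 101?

4

(17/101) = +1 → QR.
(24/101) = +1 → QR.
(75/101) = -1 → non-residue.
(80/101) = +1 → QR.
(87/101) = +1 → QR.
(99/101) = -1 → non-residue.
Total quadratic residues among the 6: 4.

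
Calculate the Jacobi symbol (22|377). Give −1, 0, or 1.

Pull out 2: since 377 ≡ 1 (mod 8), (2/377) = +1.
Reciprocity: 11 ≡ 3 and 377 ≡ 1 (mod 4), so (11/377) = +(377/11).
Reduce top mod 11: now compute (3/11).
Reciprocity: 3 ≡ 3 and 11 ≡ 3 (mod 4), so (3/11) = −(11/3).
Reduce top mod 3: now compute (2/3).
Pull out 2: since 3 ≡ 3 (mod 8), (2/3) = -1.
Reached (1/3) = 1. Collecting the sign flips along the way, the symbol is +1.

1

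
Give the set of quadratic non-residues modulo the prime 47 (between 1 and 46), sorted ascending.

Square k = 1,…,23 (k and 47−k give the same square):
1²=1, 2²=4, 3²=9, 4²=16, 5²=25, 6²=36, 7²≡2, 8²≡17, 9²≡34, 10²≡6, 11²≡27, 12²≡3, 13²≡28, 14²≡8, 15²≡37, 16²≡21, 17²≡7, 18²≡42, 19²≡32, 20²≡24, 21²≡18, 22²≡14, 23²≡12 (mod 47).
The residues are {1, 2, 3, 4, 6, 7, 8, 9, 12, 14, 16, 17, 18, 21, 24, 25, 27, 28, 32, 34, 36, 37, 42}; the non-residues are the remaining 23 nonzero classes.

5,10,11,13,15,19,20,22,23,26,29,30,31,33,35,38,39,40,41,43,44,45,46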